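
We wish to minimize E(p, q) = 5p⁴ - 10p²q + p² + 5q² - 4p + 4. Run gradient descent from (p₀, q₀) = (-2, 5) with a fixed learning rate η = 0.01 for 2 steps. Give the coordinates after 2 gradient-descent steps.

(-2.0097664, 4.94824)

∇E = (20p³ - 20pq + 2p - 4, -10p² + 10q)
Step 1: at (-2, 5), ∇E = (32, 10) → (-2, 5) − 0.01·(32, 10) = (-2.32, 4.9)
Step 2: at (-2.32, 4.9), ∇E = (-31.02336, -4.824) → (-2.32, 4.9) − 0.01·(-31.02336, -4.824) = (-2.0097664, 4.94824)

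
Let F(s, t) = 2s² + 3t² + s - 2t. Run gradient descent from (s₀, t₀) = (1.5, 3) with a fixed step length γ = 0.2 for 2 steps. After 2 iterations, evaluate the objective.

∇F = (4s + 1, 6t - 2)
(s₁, t₁) = (1.5, 3) − 0.2·(7, 16) = (0.1, -0.2)
(s₂, t₂) = (0.1, -0.2) − 0.2·(1.4, -3.2) = (-0.18, 0.44)
F(-0.18, 0.44) = -0.4144

-0.4144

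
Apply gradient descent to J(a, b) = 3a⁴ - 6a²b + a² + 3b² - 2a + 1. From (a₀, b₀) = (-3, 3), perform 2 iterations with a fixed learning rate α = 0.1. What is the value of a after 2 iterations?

∇J = (12a³ - 12ab + 2a - 2, -6a² + 6b)
(a₁, b₁) = (-3, 3) − 0.1·(-224, -36) = (19.4, 6.6)
(a₂, b₂) = (19.4, 6.6) − 0.1·(86116.928, -2218.56) = (-8592.2928, 228.456)
a = -8592.2928

-8592.2928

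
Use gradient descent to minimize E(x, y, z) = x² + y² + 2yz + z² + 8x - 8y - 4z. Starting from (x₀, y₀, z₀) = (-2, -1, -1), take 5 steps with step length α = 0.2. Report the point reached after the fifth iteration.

(-3.84448, 3.4992, -0.5008)

∇E = (2x + 8, 2y + 2z - 8, 2y + 2z - 4)
Step 1: at (-2, -1, -1), ∇E = (4, -12, -8) → (-2, -1, -1) − 0.2·(4, -12, -8) = (-2.8, 1.4, 0.6)
Step 2: at (-2.8, 1.4, 0.6), ∇E = (2.4, -4, 0) → (-2.8, 1.4, 0.6) − 0.2·(2.4, -4, 0) = (-3.28, 2.2, 0.6)
Step 3: at (-3.28, 2.2, 0.6), ∇E = (1.44, -2.4, 1.6) → (-3.28, 2.2, 0.6) − 0.2·(1.44, -2.4, 1.6) = (-3.568, 2.68, 0.28)
Step 4: at (-3.568, 2.68, 0.28), ∇E = (0.864, -2.08, 1.92) → (-3.568, 2.68, 0.28) − 0.2·(0.864, -2.08, 1.92) = (-3.7408, 3.096, -0.104)
Step 5: at (-3.7408, 3.096, -0.104), ∇E = (0.5184, -2.016, 1.984) → (-3.7408, 3.096, -0.104) − 0.2·(0.5184, -2.016, 1.984) = (-3.84448, 3.4992, -0.5008)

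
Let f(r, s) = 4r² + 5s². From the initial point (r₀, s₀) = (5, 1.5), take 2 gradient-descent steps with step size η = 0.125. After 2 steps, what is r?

∇f = (8r, 10s)
(r₁, s₁) = (5, 1.5) − 0.125·(40, 15) = (0, -0.375)
(r₂, s₂) = (0, -0.375) − 0.125·(0, -3.75) = (0, 0.09375)
r = 0

0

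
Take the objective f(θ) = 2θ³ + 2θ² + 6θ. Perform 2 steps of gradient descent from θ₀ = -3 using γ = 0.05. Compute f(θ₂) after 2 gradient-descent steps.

-4500.615896064

f′(θ) = 6θ² + 4θ + 6
θ₁ = -3 − 0.05·48 = -5.4
θ₂ = -5.4 − 0.05·159.36 = -13.368
f(-13.368) = -4500.615896064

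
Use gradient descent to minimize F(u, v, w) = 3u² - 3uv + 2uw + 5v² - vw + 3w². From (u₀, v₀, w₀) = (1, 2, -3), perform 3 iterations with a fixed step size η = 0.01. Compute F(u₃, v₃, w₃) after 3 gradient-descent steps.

∇F = (6u - 3v + 2w, -3u + 10v - w, 2u - v + 6w)
Step 1: at (1, 2, -3), ∇F = (-6, 20, -18) → (1, 2, -3) − 0.01·(-6, 20, -18) = (1.06, 1.8, -2.82)
Step 2: at (1.06, 1.8, -2.82), ∇F = (-4.68, 17.64, -16.6) → (1.06, 1.8, -2.82) − 0.01·(-4.68, 17.64, -16.6) = (1.1068, 1.6236, -2.654)
Step 3: at (1.1068, 1.6236, -2.654), ∇F = (-3.538, 15.5696, -15.334) → (1.1068, 1.6236, -2.654) − 0.01·(-3.538, 15.5696, -15.334) = (1.14218, 1.467904, -2.50066)
F(1.14218, 1.467904, -2.50066) = 26.37582689696

26.37582689696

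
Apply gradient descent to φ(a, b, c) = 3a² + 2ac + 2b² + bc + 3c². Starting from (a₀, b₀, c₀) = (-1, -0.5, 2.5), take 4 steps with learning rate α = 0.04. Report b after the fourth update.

-0.47185408

∇φ = (6a + 2c, 4b + c, 2a + b + 6c)
(a₁, b₁, c₁) = (-1, -0.5, 2.5) − 0.04·(-1, 0.5, 12.5) = (-0.96, -0.52, 2)
(a₂, b₂, c₂) = (-0.96, -0.52, 2) − 0.04·(-1.76, -0.08, 9.56) = (-0.8896, -0.5168, 1.6176)
(a₃, b₃, c₃) = (-0.8896, -0.5168, 1.6176) − 0.04·(-2.1024, -0.4496, 7.4096) = (-0.805504, -0.498816, 1.321216)
(a₄, b₄, c₄) = (-0.805504, -0.498816, 1.321216) − 0.04·(-2.190592, -0.674048, 5.817472) = (-0.71788032, -0.47185408, 1.08851712)
b = -0.47185408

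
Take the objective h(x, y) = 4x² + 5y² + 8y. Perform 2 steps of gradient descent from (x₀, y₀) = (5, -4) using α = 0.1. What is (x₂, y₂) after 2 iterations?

∇h = (8x, 10y + 8)
(x₁, y₁) = (5, -4) − 0.1·(40, -32) = (1, -0.8)
(x₂, y₂) = (1, -0.8) − 0.1·(8, 0) = (0.2, -0.8)

(0.2, -0.8)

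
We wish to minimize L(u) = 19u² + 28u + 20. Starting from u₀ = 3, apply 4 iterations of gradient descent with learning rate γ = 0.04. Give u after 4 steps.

L′(u) = 38u + 28
u₁ = 3 − 0.04·142 = -2.68
u₂ = -2.68 − 0.04·(-73.84) = 0.2736
u₃ = 0.2736 − 0.04·38.3968 = -1.262272
u₄ = -1.262272 − 0.04·(-19.966336) = -0.46361856

-0.46361856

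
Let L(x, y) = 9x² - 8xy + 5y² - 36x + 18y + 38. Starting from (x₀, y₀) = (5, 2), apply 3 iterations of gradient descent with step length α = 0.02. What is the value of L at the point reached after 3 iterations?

19.725050138624

∇L = (18x - 8y - 36, -8x + 10y + 18)
(x₁, y₁) = (5, 2) − 0.02·(38, -2) = (4.24, 2.04)
(x₂, y₂) = (4.24, 2.04) − 0.02·(24, 4.48) = (3.76, 1.9504)
(x₃, y₃) = (3.76, 1.9504) − 0.02·(16.0768, 7.424) = (3.438464, 1.80192)
L(3.438464, 1.80192) = 19.725050138624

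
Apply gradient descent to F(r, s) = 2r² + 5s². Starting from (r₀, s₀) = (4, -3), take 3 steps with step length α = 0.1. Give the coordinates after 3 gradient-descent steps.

(0.864, 0)

∇F = (4r, 10s)
(r₁, s₁) = (4, -3) − 0.1·(16, -30) = (2.4, 0)
(r₂, s₂) = (2.4, 0) − 0.1·(9.6, 0) = (1.44, 0)
(r₃, s₃) = (1.44, 0) − 0.1·(5.76, 0) = (0.864, 0)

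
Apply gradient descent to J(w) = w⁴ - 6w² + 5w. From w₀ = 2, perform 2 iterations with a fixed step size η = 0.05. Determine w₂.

1.417925

J′(w) = 4w³ - 12w + 5
Step 1: J′(2) = 13; w₁ = 2 − 0.05·13 = 1.35
Step 2: J′(1.35) = -1.3585; w₂ = 1.35 − 0.05·(-1.3585) = 1.417925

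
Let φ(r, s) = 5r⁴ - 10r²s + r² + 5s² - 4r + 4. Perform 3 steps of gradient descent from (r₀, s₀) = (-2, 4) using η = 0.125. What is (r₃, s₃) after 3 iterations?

∇φ = (20r³ - 20rs + 2r - 4, -10r² + 10s)
(r₁, s₁) = (-2, 4) − 0.125·(-8, 0) = (-1, 4)
(r₂, s₂) = (-1, 4) − 0.125·(54, 30) = (-7.75, 0.25)
(r₃, s₃) = (-7.75, 0.25) − 0.125·(-9290.4375, -598.125) = (1153.5546875, 75.015625)

(1153.5546875, 75.015625)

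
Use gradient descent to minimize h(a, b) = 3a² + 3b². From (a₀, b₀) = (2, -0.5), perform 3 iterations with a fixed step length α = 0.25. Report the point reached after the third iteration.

(-0.25, 0.0625)

∇h = (6a, 6b)
Step 1: at (2, -0.5), ∇h = (12, -3) → (2, -0.5) − 0.25·(12, -3) = (-1, 0.25)
Step 2: at (-1, 0.25), ∇h = (-6, 1.5) → (-1, 0.25) − 0.25·(-6, 1.5) = (0.5, -0.125)
Step 3: at (0.5, -0.125), ∇h = (3, -0.75) → (0.5, -0.125) − 0.25·(3, -0.75) = (-0.25, 0.0625)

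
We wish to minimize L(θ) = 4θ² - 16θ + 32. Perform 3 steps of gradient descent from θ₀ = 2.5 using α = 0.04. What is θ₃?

2.157216

L′(θ) = 8θ - 16
θ₁ = 2.5 − 0.04·4 = 2.34
θ₂ = 2.34 − 0.04·2.72 = 2.2312
θ₃ = 2.2312 − 0.04·1.8496 = 2.157216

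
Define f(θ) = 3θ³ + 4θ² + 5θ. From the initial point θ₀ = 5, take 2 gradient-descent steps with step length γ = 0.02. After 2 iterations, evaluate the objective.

-1.761088677376

f′(θ) = 9θ² + 8θ + 5
Step 1: f′(5) = 270; θ₁ = 5 − 0.02·270 = -0.4
Step 2: f′(-0.4) = 3.24; θ₂ = -0.4 − 0.02·3.24 = -0.4648
f(-0.4648) = -1.761088677376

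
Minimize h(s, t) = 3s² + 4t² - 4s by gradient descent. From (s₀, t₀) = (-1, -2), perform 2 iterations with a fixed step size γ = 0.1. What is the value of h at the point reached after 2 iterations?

∇h = (6s - 4, 8t)
(s₁, t₁) = (-1, -2) − 0.1·(-10, -16) = (0, -0.4)
(s₂, t₂) = (0, -0.4) − 0.1·(-4, -3.2) = (0.4, -0.08)
h(0.4, -0.08) = -1.0944

-1.0944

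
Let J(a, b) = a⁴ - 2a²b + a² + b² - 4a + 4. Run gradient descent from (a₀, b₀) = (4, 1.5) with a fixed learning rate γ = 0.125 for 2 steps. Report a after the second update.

8206.71875

∇J = (4a³ - 4ab + 2a - 4, -2a² + 2b)
Step 1: at (4, 1.5), ∇J = (236, -29) → (4, 1.5) − 0.125·(236, -29) = (-25.5, 5.125)
Step 2: at (-25.5, 5.125), ∇J = (-65857.75, -1290.25) → (-25.5, 5.125) − 0.125·(-65857.75, -1290.25) = (8206.71875, 166.40625)
a = 8206.71875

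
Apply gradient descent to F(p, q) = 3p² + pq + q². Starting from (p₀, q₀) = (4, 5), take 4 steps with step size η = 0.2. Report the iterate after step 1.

(-1.8, 2.2)

∇F = (6p + q, p + 2q)
(p₁, q₁) = (4, 5) − 0.2·(29, 14) = (-1.8, 2.2)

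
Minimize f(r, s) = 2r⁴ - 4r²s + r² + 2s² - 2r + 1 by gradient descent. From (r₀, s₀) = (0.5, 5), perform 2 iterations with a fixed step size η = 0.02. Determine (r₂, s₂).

(1.45264, 4.3152)

∇f = (8r³ - 8rs + 2r - 2, -4r² + 4s)
Step 1: at (0.5, 5), ∇f = (-20, 19) → (0.5, 5) − 0.02·(-20, 19) = (0.9, 4.62)
Step 2: at (0.9, 4.62), ∇f = (-27.632, 15.24) → (0.9, 4.62) − 0.02·(-27.632, 15.24) = (1.45264, 4.3152)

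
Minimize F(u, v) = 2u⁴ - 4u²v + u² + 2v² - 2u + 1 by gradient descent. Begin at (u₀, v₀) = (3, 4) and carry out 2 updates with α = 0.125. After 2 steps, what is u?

∇F = (8u³ - 8uv + 2u - 2, -4u² + 4v)
Step 1: at (3, 4), ∇F = (124, -20) → (3, 4) − 0.125·(124, -20) = (-12.5, 6.5)
Step 2: at (-12.5, 6.5), ∇F = (-15002, -599) → (-12.5, 6.5) − 0.125·(-15002, -599) = (1862.75, 81.375)
u = 1862.75

1862.75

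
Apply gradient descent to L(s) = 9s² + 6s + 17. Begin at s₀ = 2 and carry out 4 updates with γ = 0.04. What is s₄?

-0.31899136

L′(s) = 18s + 6
s₁ = 2 − 0.04·42 = 0.32
s₂ = 0.32 − 0.04·11.76 = -0.1504
s₃ = -0.1504 − 0.04·3.2928 = -0.282112
s₄ = -0.282112 − 0.04·0.921984 = -0.31899136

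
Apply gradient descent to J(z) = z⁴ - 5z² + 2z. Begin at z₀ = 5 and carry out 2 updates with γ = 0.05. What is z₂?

J′(z) = 4z³ - 10z + 2
Step 1: J′(5) = 452; z₁ = 5 − 0.05·452 = -17.6
Step 2: J′(-17.6) = -21629.104; z₂ = -17.6 − 0.05·(-21629.104) = 1063.8552

1063.8552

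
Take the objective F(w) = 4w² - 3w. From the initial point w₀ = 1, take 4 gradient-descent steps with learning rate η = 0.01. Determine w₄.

F′(w) = 8w - 3
w₁ = 1 − 0.01·5 = 0.95
w₂ = 0.95 − 0.01·4.6 = 0.904
w₃ = 0.904 − 0.01·4.232 = 0.86168
w₄ = 0.86168 − 0.01·3.89344 = 0.8227456

0.8227456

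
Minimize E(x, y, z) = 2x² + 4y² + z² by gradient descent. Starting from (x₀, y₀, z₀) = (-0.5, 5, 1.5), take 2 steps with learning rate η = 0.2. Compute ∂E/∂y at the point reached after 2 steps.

∇E = (4x, 8y, 2z)
(x₁, y₁, z₁) = (-0.5, 5, 1.5) − 0.2·(-2, 40, 3) = (-0.1, -3, 0.9)
(x₂, y₂, z₂) = (-0.1, -3, 0.9) − 0.2·(-0.4, -24, 1.8) = (-0.02, 1.8, 0.54)
∂E/∂y at (-0.02, 1.8, 0.54) = 14.4

14.4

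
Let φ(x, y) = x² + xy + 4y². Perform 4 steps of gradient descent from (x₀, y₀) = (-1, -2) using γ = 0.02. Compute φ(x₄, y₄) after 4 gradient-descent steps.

∇φ = (2x + y, x + 8y)
Step 1: at (-1, -2), ∇φ = (-4, -17) → (-1, -2) − 0.02·(-4, -17) = (-0.92, -1.66)
Step 2: at (-0.92, -1.66), ∇φ = (-3.5, -14.2) → (-0.92, -1.66) − 0.02·(-3.5, -14.2) = (-0.85, -1.376)
Step 3: at (-0.85, -1.376), ∇φ = (-3.076, -11.858) → (-0.85, -1.376) − 0.02·(-3.076, -11.858) = (-0.78848, -1.13884)
Step 4: at (-0.78848, -1.13884), ∇φ = (-2.7158, -9.8992) → (-0.78848, -1.13884) − 0.02·(-2.7158, -9.8992) = (-0.734164, -0.940856)
φ(-0.734164, -0.940856) = 4.770579434224

4.770579434224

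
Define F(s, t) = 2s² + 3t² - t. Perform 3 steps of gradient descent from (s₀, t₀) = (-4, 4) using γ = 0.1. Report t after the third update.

∇F = (4s, 6t - 1)
Step 1: at (-4, 4), ∇F = (-16, 23) → (-4, 4) − 0.1·(-16, 23) = (-2.4, 1.7)
Step 2: at (-2.4, 1.7), ∇F = (-9.6, 9.2) → (-2.4, 1.7) − 0.1·(-9.6, 9.2) = (-1.44, 0.78)
Step 3: at (-1.44, 0.78), ∇F = (-5.76, 3.68) → (-1.44, 0.78) − 0.1·(-5.76, 3.68) = (-0.864, 0.412)
t = 0.412

0.412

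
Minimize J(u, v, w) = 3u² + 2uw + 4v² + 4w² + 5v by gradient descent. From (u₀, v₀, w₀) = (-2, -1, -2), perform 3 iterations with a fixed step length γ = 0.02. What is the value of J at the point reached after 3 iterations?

∇J = (6u + 2w, 8v + 5, 2u + 8w)
(u₁, v₁, w₁) = (-2, -1, -2) − 0.02·(-16, -3, -20) = (-1.68, -0.94, -1.6)
(u₂, v₂, w₂) = (-1.68, -0.94, -1.6) − 0.02·(-13.28, -2.52, -16.16) = (-1.4144, -0.8896, -1.2768)
(u₃, v₃, w₃) = (-1.4144, -0.8896, -1.2768) − 0.02·(-11.04, -2.1168, -13.0432) = (-1.1936, -0.847264, -1.015936)
J(-1.1936, -0.847264, -1.015936) = 9.462894266368

9.462894266368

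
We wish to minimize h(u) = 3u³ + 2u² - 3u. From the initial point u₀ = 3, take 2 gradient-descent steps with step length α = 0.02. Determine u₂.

h′(u) = 9u² + 4u - 3
u₁ = 3 − 0.02·90 = 1.2
u₂ = 1.2 − 0.02·14.76 = 0.9048

0.9048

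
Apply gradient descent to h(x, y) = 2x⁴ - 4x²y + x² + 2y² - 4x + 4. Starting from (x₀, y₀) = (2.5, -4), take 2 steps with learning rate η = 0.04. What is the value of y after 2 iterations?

3.289216

∇h = (8x³ - 8xy + 2x - 4, -4x² + 4y)
(x₁, y₁) = (2.5, -4) − 0.04·(206, -41) = (-5.74, -2.36)
(x₂, y₂) = (-5.74, -2.36) − 0.04·(-1636.804992, -141.2304) = (59.73219968, 3.289216)
y = 3.289216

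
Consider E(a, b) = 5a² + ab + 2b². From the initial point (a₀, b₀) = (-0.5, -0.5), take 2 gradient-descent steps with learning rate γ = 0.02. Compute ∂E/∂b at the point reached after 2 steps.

-1.9278

∇E = (10a + b, a + 4b)
Step 1: at (-0.5, -0.5), ∇E = (-5.5, -2.5) → (-0.5, -0.5) − 0.02·(-5.5, -2.5) = (-0.39, -0.45)
Step 2: at (-0.39, -0.45), ∇E = (-4.35, -2.19) → (-0.39, -0.45) − 0.02·(-4.35, -2.19) = (-0.303, -0.4062)
∂E/∂b at (-0.303, -0.4062) = -1.9278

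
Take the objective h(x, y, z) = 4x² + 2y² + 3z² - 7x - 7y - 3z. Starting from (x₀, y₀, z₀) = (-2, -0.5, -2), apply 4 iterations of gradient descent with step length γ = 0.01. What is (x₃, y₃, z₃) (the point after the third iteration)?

(-1.363728, -0.240656, -1.57646)

∇h = (8x - 7, 4y - 7, 6z - 3)
Step 1: at (-2, -0.5, -2), ∇h = (-23, -9, -15) → (-2, -0.5, -2) − 0.01·(-23, -9, -15) = (-1.77, -0.41, -1.85)
Step 2: at (-1.77, -0.41, -1.85), ∇h = (-21.16, -8.64, -14.1) → (-1.77, -0.41, -1.85) − 0.01·(-21.16, -8.64, -14.1) = (-1.5584, -0.3236, -1.709)
Step 3: at (-1.5584, -0.3236, -1.709), ∇h = (-19.4672, -8.2944, -13.254) → (-1.5584, -0.3236, -1.709) − 0.01·(-19.4672, -8.2944, -13.254) = (-1.363728, -0.240656, -1.57646)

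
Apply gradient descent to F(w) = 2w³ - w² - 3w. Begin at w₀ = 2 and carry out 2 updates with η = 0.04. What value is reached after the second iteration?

1.127424

F′(w) = 6w² - 2w - 3
w₁ = 2 − 0.04·17 = 1.32
w₂ = 1.32 − 0.04·4.8144 = 1.127424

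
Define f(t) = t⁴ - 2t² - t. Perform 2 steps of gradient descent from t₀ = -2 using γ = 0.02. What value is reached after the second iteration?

-1.33

f′(t) = 4t³ - 4t - 1
Step 1: f′(-2) = -25; t₁ = -2 − 0.02·(-25) = -1.5
Step 2: f′(-1.5) = -8.5; t₂ = -1.5 − 0.02·(-8.5) = -1.33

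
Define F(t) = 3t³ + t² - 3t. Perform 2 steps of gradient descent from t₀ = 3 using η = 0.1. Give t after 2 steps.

-30.264

F′(t) = 9t² + 2t - 3
Step 1: F′(3) = 84; t₁ = 3 − 0.1·84 = -5.4
Step 2: F′(-5.4) = 248.64; t₂ = -5.4 − 0.1·248.64 = -30.264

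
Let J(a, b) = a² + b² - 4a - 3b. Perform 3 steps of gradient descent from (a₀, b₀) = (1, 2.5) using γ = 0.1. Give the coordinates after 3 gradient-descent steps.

∇J = (2a - 4, 2b - 3)
Step 1: at (1, 2.5), ∇J = (-2, 2) → (1, 2.5) − 0.1·(-2, 2) = (1.2, 2.3)
Step 2: at (1.2, 2.3), ∇J = (-1.6, 1.6) → (1.2, 2.3) − 0.1·(-1.6, 1.6) = (1.36, 2.14)
Step 3: at (1.36, 2.14), ∇J = (-1.28, 1.28) → (1.36, 2.14) − 0.1·(-1.28, 1.28) = (1.488, 2.012)

(1.488, 2.012)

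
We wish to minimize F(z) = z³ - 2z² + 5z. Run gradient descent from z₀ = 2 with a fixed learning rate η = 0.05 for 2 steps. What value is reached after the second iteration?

F′(z) = 3z² - 4z + 5
z₁ = 2 − 0.05·9 = 1.55
z₂ = 1.55 − 0.05·6.0075 = 1.249625

1.249625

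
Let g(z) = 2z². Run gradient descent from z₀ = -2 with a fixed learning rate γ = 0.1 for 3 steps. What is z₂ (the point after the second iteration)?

g′(z) = 4z
Step 1: g′(-2) = -8; z₁ = -2 − 0.1·(-8) = -1.2
Step 2: g′(-1.2) = -4.8; z₂ = -1.2 − 0.1·(-4.8) = -0.72

-0.72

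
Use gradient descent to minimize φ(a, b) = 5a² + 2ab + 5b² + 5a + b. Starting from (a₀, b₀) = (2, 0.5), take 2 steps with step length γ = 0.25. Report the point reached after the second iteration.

∇φ = (10a + 2b + 5, 2a + 10b + 1)
Step 1: at (2, 0.5), ∇φ = (26, 10) → (2, 0.5) − 0.25·(26, 10) = (-4.5, -2)
Step 2: at (-4.5, -2), ∇φ = (-44, -28) → (-4.5, -2) − 0.25·(-44, -28) = (6.5, 5)

(6.5, 5)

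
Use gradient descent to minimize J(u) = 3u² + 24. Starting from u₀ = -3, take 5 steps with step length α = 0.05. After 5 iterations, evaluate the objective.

J′(u) = 6u
Step 1: J′(-3) = -18; u₁ = -3 − 0.05·(-18) = -2.1
Step 2: J′(-2.1) = -12.6; u₂ = -2.1 − 0.05·(-12.6) = -1.47
Step 3: J′(-1.47) = -8.82; u₃ = -1.47 − 0.05·(-8.82) = -1.029
Step 4: J′(-1.029) = -6.174; u₄ = -1.029 − 0.05·(-6.174) = -0.7203
Step 5: J′(-0.7203) = -4.3218; u₅ = -0.7203 − 0.05·(-4.3218) = -0.50421
J(-0.50421) = 24.7626831723

24.7626831723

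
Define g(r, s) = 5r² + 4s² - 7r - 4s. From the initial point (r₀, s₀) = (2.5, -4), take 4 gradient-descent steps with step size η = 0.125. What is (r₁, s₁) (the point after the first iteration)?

∇g = (10r - 7, 8s - 4)
(r₁, s₁) = (2.5, -4) − 0.125·(18, -36) = (0.25, 0.5)

(0.25, 0.5)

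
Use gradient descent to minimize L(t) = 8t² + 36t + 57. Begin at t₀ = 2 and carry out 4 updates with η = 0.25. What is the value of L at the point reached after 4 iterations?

948081

L′(t) = 16t + 36
Step 1: L′(2) = 68; t₁ = 2 − 0.25·68 = -15
Step 2: L′(-15) = -204; t₂ = -15 − 0.25·(-204) = 36
Step 3: L′(36) = 612; t₃ = 36 − 0.25·612 = -117
Step 4: L′(-117) = -1836; t₄ = -117 − 0.25·(-1836) = 342
L(342) = 948081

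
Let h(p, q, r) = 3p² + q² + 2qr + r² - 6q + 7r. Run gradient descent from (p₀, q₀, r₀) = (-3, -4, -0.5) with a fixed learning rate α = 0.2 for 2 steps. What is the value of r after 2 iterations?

∇h = (6p, 2q + 2r - 6, 2q + 2r + 7)
Step 1: at (-3, -4, -0.5), ∇h = (-18, -15, -2) → (-3, -4, -0.5) − 0.2·(-18, -15, -2) = (0.6, -1, -0.1)
Step 2: at (0.6, -1, -0.1), ∇h = (3.6, -8.2, 4.8) → (0.6, -1, -0.1) − 0.2·(3.6, -8.2, 4.8) = (-0.12, 0.64, -1.06)
r = -1.06

-1.06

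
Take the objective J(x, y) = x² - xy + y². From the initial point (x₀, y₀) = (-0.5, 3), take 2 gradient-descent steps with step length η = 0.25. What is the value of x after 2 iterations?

∇J = (2x - y, -x + 2y)
Step 1: at (-0.5, 3), ∇J = (-4, 6.5) → (-0.5, 3) − 0.25·(-4, 6.5) = (0.5, 1.375)
Step 2: at (0.5, 1.375), ∇J = (-0.375, 2.25) → (0.5, 1.375) − 0.25·(-0.375, 2.25) = (0.59375, 0.8125)
x = 0.59375

0.59375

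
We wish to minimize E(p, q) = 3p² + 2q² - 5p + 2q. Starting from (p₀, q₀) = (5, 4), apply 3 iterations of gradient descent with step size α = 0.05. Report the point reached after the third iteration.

∇E = (6p - 5, 4q + 2)
Step 1: at (5, 4), ∇E = (25, 18) → (5, 4) − 0.05·(25, 18) = (3.75, 3.1)
Step 2: at (3.75, 3.1), ∇E = (17.5, 14.4) → (3.75, 3.1) − 0.05·(17.5, 14.4) = (2.875, 2.38)
Step 3: at (2.875, 2.38), ∇E = (12.25, 11.52) → (2.875, 2.38) − 0.05·(12.25, 11.52) = (2.2625, 1.804)

(2.2625, 1.804)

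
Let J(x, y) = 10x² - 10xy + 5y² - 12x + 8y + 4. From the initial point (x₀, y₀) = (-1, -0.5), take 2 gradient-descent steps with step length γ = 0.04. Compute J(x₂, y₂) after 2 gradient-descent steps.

∇J = (20x - 10y - 12, -10x + 10y + 8)
Step 1: at (-1, -0.5), ∇J = (-27, 13) → (-1, -0.5) − 0.04·(-27, 13) = (0.08, -1.02)
Step 2: at (0.08, -1.02), ∇J = (-0.2, -3) → (0.08, -1.02) − 0.04·(-0.2, -3) = (0.088, -0.9)
J(0.088, -0.9) = 0.66344

0.66344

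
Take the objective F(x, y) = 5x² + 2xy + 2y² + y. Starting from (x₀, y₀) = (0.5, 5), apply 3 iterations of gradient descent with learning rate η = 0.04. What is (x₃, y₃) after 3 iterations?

(-0.508064, 2.87136)

∇F = (10x + 2y, 2x + 4y + 1)
(x₁, y₁) = (0.5, 5) − 0.04·(15, 22) = (-0.1, 4.12)
(x₂, y₂) = (-0.1, 4.12) − 0.04·(7.24, 17.28) = (-0.3896, 3.4288)
(x₃, y₃) = (-0.3896, 3.4288) − 0.04·(2.9616, 13.936) = (-0.508064, 2.87136)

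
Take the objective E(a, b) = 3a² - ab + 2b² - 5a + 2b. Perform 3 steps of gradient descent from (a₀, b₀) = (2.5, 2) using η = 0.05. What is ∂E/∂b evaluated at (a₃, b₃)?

∇E = (6a - b - 5, -a + 4b + 2)
(a₁, b₁) = (2.5, 2) − 0.05·(8, 7.5) = (2.1, 1.625)
(a₂, b₂) = (2.1, 1.625) − 0.05·(5.975, 6.4) = (1.80125, 1.305)
(a₃, b₃) = (1.80125, 1.305) − 0.05·(4.5025, 5.41875) = (1.576125, 1.0340625)
∂E/∂b at (1.576125, 1.0340625) = 4.560125

4.560125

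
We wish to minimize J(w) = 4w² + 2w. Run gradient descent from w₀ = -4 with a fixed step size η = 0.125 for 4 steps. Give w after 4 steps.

J′(w) = 8w + 2
Step 1: J′(-4) = -30; w₁ = -4 − 0.125·(-30) = -0.25
Step 2: J′(-0.25) = 0; w₂ = -0.25 − 0.125·0 = -0.25
Step 3: J′(-0.25) = 0; w₃ = -0.25 − 0.125·0 = -0.25
Step 4: J′(-0.25) = 0; w₄ = -0.25 − 0.125·0 = -0.25

-0.25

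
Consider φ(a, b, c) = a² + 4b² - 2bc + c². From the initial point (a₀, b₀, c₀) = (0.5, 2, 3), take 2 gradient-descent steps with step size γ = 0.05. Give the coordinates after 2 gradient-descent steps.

∇φ = (2a, 8b - 2c, -2b + 2c)
Step 1: at (0.5, 2, 3), ∇φ = (1, 10, 2) → (0.5, 2, 3) − 0.05·(1, 10, 2) = (0.45, 1.5, 2.9)
Step 2: at (0.45, 1.5, 2.9), ∇φ = (0.9, 6.2, 2.8) → (0.45, 1.5, 2.9) − 0.05·(0.9, 6.2, 2.8) = (0.405, 1.19, 2.76)

(0.405, 1.19, 2.76)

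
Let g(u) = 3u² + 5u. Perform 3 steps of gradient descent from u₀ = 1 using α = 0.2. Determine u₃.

-0.848

g′(u) = 6u + 5
u₁ = 1 − 0.2·11 = -1.2
u₂ = -1.2 − 0.2·(-2.2) = -0.76
u₃ = -0.76 − 0.2·0.44 = -0.848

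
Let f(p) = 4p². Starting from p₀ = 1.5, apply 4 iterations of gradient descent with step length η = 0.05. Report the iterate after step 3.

f′(p) = 8p
p₁ = 1.5 − 0.05·12 = 0.9
p₂ = 0.9 − 0.05·7.2 = 0.54
p₃ = 0.54 − 0.05·4.32 = 0.324

0.324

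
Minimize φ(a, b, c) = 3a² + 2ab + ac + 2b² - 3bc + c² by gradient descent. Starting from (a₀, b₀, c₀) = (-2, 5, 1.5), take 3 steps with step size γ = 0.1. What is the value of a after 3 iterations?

-1.817

∇φ = (6a + 2b + c, 2a + 4b - 3c, a - 3b + 2c)
(a₁, b₁, c₁) = (-2, 5, 1.5) − 0.1·(-0.5, 11.5, -14) = (-1.95, 3.85, 2.9)
(a₂, b₂, c₂) = (-1.95, 3.85, 2.9) − 0.1·(-1.1, 2.8, -7.7) = (-1.84, 3.57, 3.67)
(a₃, b₃, c₃) = (-1.84, 3.57, 3.67) − 0.1·(-0.23, -0.41, -5.21) = (-1.817, 3.611, 4.191)
a = -1.817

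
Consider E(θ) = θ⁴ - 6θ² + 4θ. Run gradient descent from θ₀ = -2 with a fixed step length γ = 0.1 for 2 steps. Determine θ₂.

E′(θ) = 4θ³ - 12θ + 4
θ₁ = -2 − 0.1·(-4) = -1.6
θ₂ = -1.6 − 0.1·6.816 = -2.2816

-2.2816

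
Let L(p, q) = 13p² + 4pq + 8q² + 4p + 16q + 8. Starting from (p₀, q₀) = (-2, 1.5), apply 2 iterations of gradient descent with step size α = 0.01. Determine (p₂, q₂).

∇L = (26p + 4q + 4, 4p + 16q + 16)
Step 1: at (-2, 1.5), ∇L = (-42, 32) → (-2, 1.5) − 0.01·(-42, 32) = (-1.58, 1.18)
Step 2: at (-1.58, 1.18), ∇L = (-32.36, 28.56) → (-1.58, 1.18) − 0.01·(-32.36, 28.56) = (-1.2564, 0.8944)

(-1.2564, 0.8944)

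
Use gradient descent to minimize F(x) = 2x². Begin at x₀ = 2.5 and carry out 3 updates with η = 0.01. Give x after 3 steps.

2.21184

F′(x) = 4x
x₁ = 2.5 − 0.01·10 = 2.4
x₂ = 2.4 − 0.01·9.6 = 2.304
x₃ = 2.304 − 0.01·9.216 = 2.21184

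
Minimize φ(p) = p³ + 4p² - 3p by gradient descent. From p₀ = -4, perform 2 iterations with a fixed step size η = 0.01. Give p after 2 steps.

-4.281307

φ′(p) = 3p² + 8p - 3
p₁ = -4 − 0.01·13 = -4.13
p₂ = -4.13 − 0.01·15.1307 = -4.281307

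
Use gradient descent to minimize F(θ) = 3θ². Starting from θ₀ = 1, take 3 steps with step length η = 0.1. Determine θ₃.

0.064

F′(θ) = 6θ
θ₁ = 1 − 0.1·6 = 0.4
θ₂ = 0.4 − 0.1·2.4 = 0.16
θ₃ = 0.16 − 0.1·0.96 = 0.064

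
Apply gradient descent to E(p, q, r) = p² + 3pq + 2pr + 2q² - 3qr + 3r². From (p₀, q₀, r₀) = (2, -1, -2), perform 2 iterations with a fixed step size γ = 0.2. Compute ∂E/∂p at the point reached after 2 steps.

∇E = (2p + 3q + 2r, 3p + 4q - 3r, 2p - 3q + 6r)
(p₁, q₁, r₁) = (2, -1, -2) − 0.2·(-3, 8, -5) = (2.6, -2.6, -1)
(p₂, q₂, r₂) = (2.6, -2.6, -1) − 0.2·(-4.6, 0.4, 7) = (3.52, -2.68, -2.4)
∂E/∂p at (3.52, -2.68, -2.4) = -5.8

-5.8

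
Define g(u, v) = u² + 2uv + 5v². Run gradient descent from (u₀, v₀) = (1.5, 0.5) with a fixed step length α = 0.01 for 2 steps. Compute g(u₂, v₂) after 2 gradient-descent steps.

3.6237952

∇g = (2u + 2v, 2u + 10v)
(u₁, v₁) = (1.5, 0.5) − 0.01·(4, 8) = (1.46, 0.42)
(u₂, v₂) = (1.46, 0.42) − 0.01·(3.76, 7.12) = (1.4224, 0.3488)
g(1.4224, 0.3488) = 3.6237952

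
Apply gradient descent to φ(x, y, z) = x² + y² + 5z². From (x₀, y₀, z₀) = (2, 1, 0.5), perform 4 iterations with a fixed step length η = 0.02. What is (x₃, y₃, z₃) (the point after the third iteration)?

∇φ = (2x, 2y, 10z)
(x₁, y₁, z₁) = (2, 1, 0.5) − 0.02·(4, 2, 5) = (1.92, 0.96, 0.4)
(x₂, y₂, z₂) = (1.92, 0.96, 0.4) − 0.02·(3.84, 1.92, 4) = (1.8432, 0.9216, 0.32)
(x₃, y₃, z₃) = (1.8432, 0.9216, 0.32) − 0.02·(3.6864, 1.8432, 3.2) = (1.769472, 0.884736, 0.256)

(1.769472, 0.884736, 0.256)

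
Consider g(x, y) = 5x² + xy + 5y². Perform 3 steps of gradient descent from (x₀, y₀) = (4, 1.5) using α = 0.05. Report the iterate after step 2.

∇g = (10x + y, x + 10y)
(x₁, y₁) = (4, 1.5) − 0.05·(41.5, 19) = (1.925, 0.55)
(x₂, y₂) = (1.925, 0.55) − 0.05·(19.8, 7.425) = (0.935, 0.17875)

(0.935, 0.17875)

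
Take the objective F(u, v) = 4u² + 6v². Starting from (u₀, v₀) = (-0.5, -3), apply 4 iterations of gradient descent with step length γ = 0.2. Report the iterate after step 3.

(0.108, 8.232)

∇F = (8u, 12v)
(u₁, v₁) = (-0.5, -3) − 0.2·(-4, -36) = (0.3, 4.2)
(u₂, v₂) = (0.3, 4.2) − 0.2·(2.4, 50.4) = (-0.18, -5.88)
(u₃, v₃) = (-0.18, -5.88) − 0.2·(-1.44, -70.56) = (0.108, 8.232)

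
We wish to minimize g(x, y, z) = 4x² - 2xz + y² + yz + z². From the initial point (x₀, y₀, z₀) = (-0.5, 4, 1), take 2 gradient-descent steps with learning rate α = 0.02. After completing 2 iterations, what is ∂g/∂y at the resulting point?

∇g = (8x - 2z, 2y + z, -2x + y + 2z)
(x₁, y₁, z₁) = (-0.5, 4, 1) − 0.02·(-6, 9, 7) = (-0.38, 3.82, 0.86)
(x₂, y₂, z₂) = (-0.38, 3.82, 0.86) − 0.02·(-4.76, 8.5, 6.3) = (-0.2848, 3.65, 0.734)
∂g/∂y at (-0.2848, 3.65, 0.734) = 8.034

8.034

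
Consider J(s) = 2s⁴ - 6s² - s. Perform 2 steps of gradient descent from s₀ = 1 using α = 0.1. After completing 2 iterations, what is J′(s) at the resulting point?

J′(s) = 8s³ - 12s - 1
s₁ = 1 − 0.1·(-5) = 1.5
s₂ = 1.5 − 0.1·8 = 0.7
J′(s) at (0.7) = -6.656

-6.656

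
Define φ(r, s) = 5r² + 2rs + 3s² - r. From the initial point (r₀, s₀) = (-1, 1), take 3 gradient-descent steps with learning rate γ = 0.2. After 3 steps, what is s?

0.344

∇φ = (10r + 2s - 1, 2r + 6s)
Step 1: at (-1, 1), ∇φ = (-9, 4) → (-1, 1) − 0.2·(-9, 4) = (0.8, 0.2)
Step 2: at (0.8, 0.2), ∇φ = (7.4, 2.8) → (0.8, 0.2) − 0.2·(7.4, 2.8) = (-0.68, -0.36)
Step 3: at (-0.68, -0.36), ∇φ = (-8.52, -3.52) → (-0.68, -0.36) − 0.2·(-8.52, -3.52) = (1.024, 0.344)
s = 0.344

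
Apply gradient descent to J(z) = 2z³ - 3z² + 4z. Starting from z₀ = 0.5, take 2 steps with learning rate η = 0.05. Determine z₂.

J′(z) = 6z² - 6z + 4
Step 1: J′(0.5) = 2.5; z₁ = 0.5 − 0.05·2.5 = 0.375
Step 2: J′(0.375) = 2.59375; z₂ = 0.375 − 0.05·2.59375 = 0.2453125

0.2453125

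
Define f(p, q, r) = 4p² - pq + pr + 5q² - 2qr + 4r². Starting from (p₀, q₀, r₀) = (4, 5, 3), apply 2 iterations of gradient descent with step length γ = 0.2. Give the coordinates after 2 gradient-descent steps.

∇f = (8p - q + r, -p + 10q - 2r, p - 2q + 8r)
Step 1: at (4, 5, 3), ∇f = (30, 40, 18) → (4, 5, 3) − 0.2·(30, 40, 18) = (-2, -3, -0.6)
Step 2: at (-2, -3, -0.6), ∇f = (-13.6, -26.8, -0.8) → (-2, -3, -0.6) − 0.2·(-13.6, -26.8, -0.8) = (0.72, 2.36, -0.44)

(0.72, 2.36, -0.44)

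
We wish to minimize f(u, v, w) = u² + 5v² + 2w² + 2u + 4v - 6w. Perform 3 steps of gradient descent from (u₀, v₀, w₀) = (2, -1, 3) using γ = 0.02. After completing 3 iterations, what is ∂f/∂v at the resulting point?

∇f = (2u + 2, 10v + 4, 4w - 6)
Step 1: at (2, -1, 3), ∇f = (6, -6, 6) → (2, -1, 3) − 0.02·(6, -6, 6) = (1.88, -0.88, 2.88)
Step 2: at (1.88, -0.88, 2.88), ∇f = (5.76, -4.8, 5.52) → (1.88, -0.88, 2.88) − 0.02·(5.76, -4.8, 5.52) = (1.7648, -0.784, 2.7696)
Step 3: at (1.7648, -0.784, 2.7696), ∇f = (5.5296, -3.84, 5.0784) → (1.7648, -0.784, 2.7696) − 0.02·(5.5296, -3.84, 5.0784) = (1.654208, -0.7072, 2.668032)
∂f/∂v at (1.654208, -0.7072, 2.668032) = -3.072

-3.072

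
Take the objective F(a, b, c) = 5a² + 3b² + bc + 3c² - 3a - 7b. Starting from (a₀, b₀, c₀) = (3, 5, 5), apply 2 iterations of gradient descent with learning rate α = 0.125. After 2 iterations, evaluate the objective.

-4.424560546875

∇F = (10a - 3, 6b + c - 7, b + 6c)
(a₁, b₁, c₁) = (3, 5, 5) − 0.125·(27, 28, 35) = (-0.375, 1.5, 0.625)
(a₂, b₂, c₂) = (-0.375, 1.5, 0.625) − 0.125·(-6.75, 2.625, 5.25) = (0.46875, 1.171875, -0.03125)
F(0.46875, 1.171875, -0.03125) = -4.424560546875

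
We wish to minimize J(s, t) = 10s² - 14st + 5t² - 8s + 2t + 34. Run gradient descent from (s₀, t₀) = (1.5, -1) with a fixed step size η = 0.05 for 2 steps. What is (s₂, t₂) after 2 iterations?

(0.715, -0.085)

∇J = (20s - 14t - 8, -14s + 10t + 2)
(s₁, t₁) = (1.5, -1) − 0.05·(36, -29) = (-0.3, 0.45)
(s₂, t₂) = (-0.3, 0.45) − 0.05·(-20.3, 10.7) = (0.715, -0.085)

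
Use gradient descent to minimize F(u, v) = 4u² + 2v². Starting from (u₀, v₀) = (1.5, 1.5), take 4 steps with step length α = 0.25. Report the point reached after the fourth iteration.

∇F = (8u, 4v)
(u₁, v₁) = (1.5, 1.5) − 0.25·(12, 6) = (-1.5, 0)
(u₂, v₂) = (-1.5, 0) − 0.25·(-12, 0) = (1.5, 0)
(u₃, v₃) = (1.5, 0) − 0.25·(12, 0) = (-1.5, 0)
(u₄, v₄) = (-1.5, 0) − 0.25·(-12, 0) = (1.5, 0)

(1.5, 0)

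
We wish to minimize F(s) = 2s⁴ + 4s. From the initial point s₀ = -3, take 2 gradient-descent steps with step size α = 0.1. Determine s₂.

-4805.0544

F′(s) = 8s³ + 4
s₁ = -3 − 0.1·(-212) = 18.2
s₂ = 18.2 − 0.1·48232.544 = -4805.0544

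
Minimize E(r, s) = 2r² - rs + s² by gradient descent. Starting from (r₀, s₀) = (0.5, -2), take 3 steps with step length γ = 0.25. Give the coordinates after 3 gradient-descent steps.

(-0.140625, -0.3359375)

∇E = (4r - s, -r + 2s)
Step 1: at (0.5, -2), ∇E = (4, -4.5) → (0.5, -2) − 0.25·(4, -4.5) = (-0.5, -0.875)
Step 2: at (-0.5, -0.875), ∇E = (-1.125, -1.25) → (-0.5, -0.875) − 0.25·(-1.125, -1.25) = (-0.21875, -0.5625)
Step 3: at (-0.21875, -0.5625), ∇E = (-0.3125, -0.90625) → (-0.21875, -0.5625) − 0.25·(-0.3125, -0.90625) = (-0.140625, -0.3359375)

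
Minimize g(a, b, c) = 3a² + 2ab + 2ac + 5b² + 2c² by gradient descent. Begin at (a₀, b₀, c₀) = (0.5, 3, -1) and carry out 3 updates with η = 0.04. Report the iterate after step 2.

∇g = (6a + 2b + 2c, 2a + 10b, 2a + 4c)
(a₁, b₁, c₁) = (0.5, 3, -1) − 0.04·(7, 31, -3) = (0.22, 1.76, -0.88)
(a₂, b₂, c₂) = (0.22, 1.76, -0.88) − 0.04·(3.08, 18.04, -3.08) = (0.0968, 1.0384, -0.7568)

(0.0968, 1.0384, -0.7568)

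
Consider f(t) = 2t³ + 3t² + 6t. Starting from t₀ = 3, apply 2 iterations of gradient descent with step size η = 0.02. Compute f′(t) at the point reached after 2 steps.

f′(t) = 6t² + 6t + 6
t₁ = 3 − 0.02·78 = 1.44
t₂ = 1.44 − 0.02·27.0816 = 0.898368
f′(t) at (0.898368) = 16.232598380544

16.232598380544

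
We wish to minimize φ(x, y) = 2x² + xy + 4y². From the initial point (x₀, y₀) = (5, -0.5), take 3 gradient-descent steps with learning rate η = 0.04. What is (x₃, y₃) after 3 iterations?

∇φ = (4x + y, x + 8y)
(x₁, y₁) = (5, -0.5) − 0.04·(19.5, 1) = (4.22, -0.54)
(x₂, y₂) = (4.22, -0.54) − 0.04·(16.34, -0.1) = (3.5664, -0.536)
(x₃, y₃) = (3.5664, -0.536) − 0.04·(13.7296, -0.7216) = (3.017216, -0.507136)

(3.017216, -0.507136)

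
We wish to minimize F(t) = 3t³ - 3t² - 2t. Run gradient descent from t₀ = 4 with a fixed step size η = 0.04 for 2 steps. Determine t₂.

-0.999424

F′(t) = 9t² - 6t - 2
Step 1: F′(4) = 118; t₁ = 4 − 0.04·118 = -0.72
Step 2: F′(-0.72) = 6.9856; t₂ = -0.72 − 0.04·6.9856 = -0.999424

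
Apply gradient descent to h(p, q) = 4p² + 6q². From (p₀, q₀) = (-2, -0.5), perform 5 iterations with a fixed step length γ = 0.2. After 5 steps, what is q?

∇h = (8p, 12q)
(p₁, q₁) = (-2, -0.5) − 0.2·(-16, -6) = (1.2, 0.7)
(p₂, q₂) = (1.2, 0.7) − 0.2·(9.6, 8.4) = (-0.72, -0.98)
(p₃, q₃) = (-0.72, -0.98) − 0.2·(-5.76, -11.76) = (0.432, 1.372)
(p₄, q₄) = (0.432, 1.372) − 0.2·(3.456, 16.464) = (-0.2592, -1.9208)
(p₅, q₅) = (-0.2592, -1.9208) − 0.2·(-2.0736, -23.0496) = (0.15552, 2.68912)
q = 2.68912

2.68912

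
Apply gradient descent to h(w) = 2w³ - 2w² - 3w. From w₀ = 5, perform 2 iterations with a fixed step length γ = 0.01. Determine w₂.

3.074426

h′(w) = 6w² - 4w - 3
w₁ = 5 − 0.01·127 = 3.73
w₂ = 3.73 − 0.01·65.5574 = 3.074426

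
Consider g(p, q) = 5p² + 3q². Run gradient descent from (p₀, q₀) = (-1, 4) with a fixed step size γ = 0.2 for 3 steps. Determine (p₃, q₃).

(1, -0.032)

∇g = (10p, 6q)
Step 1: at (-1, 4), ∇g = (-10, 24) → (-1, 4) − 0.2·(-10, 24) = (1, -0.8)
Step 2: at (1, -0.8), ∇g = (10, -4.8) → (1, -0.8) − 0.2·(10, -4.8) = (-1, 0.16)
Step 3: at (-1, 0.16), ∇g = (-10, 0.96) → (-1, 0.16) − 0.2·(-10, 0.96) = (1, -0.032)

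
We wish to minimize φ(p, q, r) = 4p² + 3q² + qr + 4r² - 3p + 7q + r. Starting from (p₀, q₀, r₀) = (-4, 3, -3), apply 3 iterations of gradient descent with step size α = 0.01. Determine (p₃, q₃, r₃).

∇φ = (8p - 3, 6q + r + 7, q + 8r + 1)
Step 1: at (-4, 3, -3), ∇φ = (-35, 22, -20) → (-4, 3, -3) − 0.01·(-35, 22, -20) = (-3.65, 2.78, -2.8)
Step 2: at (-3.65, 2.78, -2.8), ∇φ = (-32.2, 20.88, -18.62) → (-3.65, 2.78, -2.8) − 0.01·(-32.2, 20.88, -18.62) = (-3.328, 2.5712, -2.6138)
Step 3: at (-3.328, 2.5712, -2.6138), ∇φ = (-29.624, 19.8134, -17.3392) → (-3.328, 2.5712, -2.6138) − 0.01·(-29.624, 19.8134, -17.3392) = (-3.03176, 2.373066, -2.440408)

(-3.03176, 2.373066, -2.440408)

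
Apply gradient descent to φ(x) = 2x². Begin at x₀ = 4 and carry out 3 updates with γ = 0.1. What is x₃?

φ′(x) = 4x
x₁ = 4 − 0.1·16 = 2.4
x₂ = 2.4 − 0.1·9.6 = 1.44
x₃ = 1.44 − 0.1·5.76 = 0.864

0.864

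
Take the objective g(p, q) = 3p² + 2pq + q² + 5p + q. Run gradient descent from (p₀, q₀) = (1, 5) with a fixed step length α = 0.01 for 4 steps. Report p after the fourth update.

0.24707968

∇g = (6p + 2q + 5, 2p + 2q + 1)
Step 1: at (1, 5), ∇g = (21, 13) → (1, 5) − 0.01·(21, 13) = (0.79, 4.87)
Step 2: at (0.79, 4.87), ∇g = (19.48, 12.32) → (0.79, 4.87) − 0.01·(19.48, 12.32) = (0.5952, 4.7468)
Step 3: at (0.5952, 4.7468), ∇g = (18.0648, 11.684) → (0.5952, 4.7468) − 0.01·(18.0648, 11.684) = (0.414552, 4.62996)
Step 4: at (0.414552, 4.62996), ∇g = (16.747232, 11.089024) → (0.414552, 4.62996) − 0.01·(16.747232, 11.089024) = (0.24707968, 4.51906976)
p = 0.24707968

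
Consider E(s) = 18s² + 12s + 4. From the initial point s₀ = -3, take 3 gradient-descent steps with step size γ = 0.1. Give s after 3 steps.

E′(s) = 36s + 12
Step 1: E′(-3) = -96; s₁ = -3 − 0.1·(-96) = 6.6
Step 2: E′(6.6) = 249.6; s₂ = 6.6 − 0.1·249.6 = -18.36
Step 3: E′(-18.36) = -648.96; s₃ = -18.36 − 0.1·(-648.96) = 46.536

46.536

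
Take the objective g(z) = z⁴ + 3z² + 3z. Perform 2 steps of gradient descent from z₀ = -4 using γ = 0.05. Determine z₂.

g′(z) = 4z³ + 6z + 3
z₁ = -4 − 0.05·(-277) = 9.85
z₂ = 9.85 − 0.05·3884.7865 = -184.389325

-184.389325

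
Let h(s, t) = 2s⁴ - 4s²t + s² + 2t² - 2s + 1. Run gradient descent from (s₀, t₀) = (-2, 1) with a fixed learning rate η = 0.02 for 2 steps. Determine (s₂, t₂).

∇h = (8s³ - 8st + 2s - 2, -4s² + 4t)
Step 1: at (-2, 1), ∇h = (-54, -12) → (-2, 1) − 0.02·(-54, -12) = (-0.92, 1.24)
Step 2: at (-0.92, 1.24), ∇h = (-0.943104, 1.5744) → (-0.92, 1.24) − 0.02·(-0.943104, 1.5744) = (-0.90113792, 1.208512)

(-0.90113792, 1.208512)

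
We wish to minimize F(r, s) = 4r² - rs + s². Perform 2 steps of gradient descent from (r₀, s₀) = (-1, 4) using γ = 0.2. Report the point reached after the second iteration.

(-0.4, 1.6)

∇F = (8r - s, -r + 2s)
Step 1: at (-1, 4), ∇F = (-12, 9) → (-1, 4) − 0.2·(-12, 9) = (1.4, 2.2)
Step 2: at (1.4, 2.2), ∇F = (9, 3) → (1.4, 2.2) − 0.2·(9, 3) = (-0.4, 1.6)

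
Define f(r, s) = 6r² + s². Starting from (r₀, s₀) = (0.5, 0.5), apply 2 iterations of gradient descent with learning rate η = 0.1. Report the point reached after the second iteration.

∇f = (12r, 2s)
(r₁, s₁) = (0.5, 0.5) − 0.1·(6, 1) = (-0.1, 0.4)
(r₂, s₂) = (-0.1, 0.4) − 0.1·(-1.2, 0.8) = (0.02, 0.32)

(0.02, 0.32)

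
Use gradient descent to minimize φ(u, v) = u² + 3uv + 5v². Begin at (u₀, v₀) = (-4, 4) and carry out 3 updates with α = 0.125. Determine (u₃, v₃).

∇φ = (2u + 3v, 3u + 10v)
Step 1: at (-4, 4), ∇φ = (4, 28) → (-4, 4) − 0.125·(4, 28) = (-4.5, 0.5)
Step 2: at (-4.5, 0.5), ∇φ = (-7.5, -8.5) → (-4.5, 0.5) − 0.125·(-7.5, -8.5) = (-3.5625, 1.5625)
Step 3: at (-3.5625, 1.5625), ∇φ = (-2.4375, 4.9375) → (-3.5625, 1.5625) − 0.125·(-2.4375, 4.9375) = (-3.2578125, 0.9453125)

(-3.2578125, 0.9453125)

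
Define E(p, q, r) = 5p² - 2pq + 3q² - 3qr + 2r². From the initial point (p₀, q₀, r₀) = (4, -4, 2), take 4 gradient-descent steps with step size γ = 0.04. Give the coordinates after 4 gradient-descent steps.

(0.22009856, -0.69152768, 0.21927936)

∇E = (10p - 2q, -2p + 6q - 3r, -3q + 4r)
Step 1: at (4, -4, 2), ∇E = (48, -38, 20) → (4, -4, 2) − 0.04·(48, -38, 20) = (2.08, -2.48, 1.2)
Step 2: at (2.08, -2.48, 1.2), ∇E = (25.76, -22.64, 12.24) → (2.08, -2.48, 1.2) − 0.04·(25.76, -22.64, 12.24) = (1.0496, -1.5744, 0.7104)
Step 3: at (1.0496, -1.5744, 0.7104), ∇E = (13.6448, -13.6768, 7.5648) → (1.0496, -1.5744, 0.7104) − 0.04·(13.6448, -13.6768, 7.5648) = (0.503808, -1.027328, 0.407808)
Step 4: at (0.503808, -1.027328, 0.407808), ∇E = (7.092736, -8.395008, 4.713216) → (0.503808, -1.027328, 0.407808) − 0.04·(7.092736, -8.395008, 4.713216) = (0.22009856, -0.69152768, 0.21927936)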